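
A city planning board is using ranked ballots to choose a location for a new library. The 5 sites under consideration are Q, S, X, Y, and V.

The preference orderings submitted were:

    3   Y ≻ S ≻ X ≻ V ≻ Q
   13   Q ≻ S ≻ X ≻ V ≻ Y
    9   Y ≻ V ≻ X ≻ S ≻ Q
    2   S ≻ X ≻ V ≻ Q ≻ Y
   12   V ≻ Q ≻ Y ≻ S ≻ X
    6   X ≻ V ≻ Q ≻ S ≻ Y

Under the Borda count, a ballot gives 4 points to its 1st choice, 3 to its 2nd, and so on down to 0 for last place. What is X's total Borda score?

80

Borda scores:
  Q: 3·0 + 13·4 + 9·0 + 2·1 + 12·3 + 6·2 = 102
  S: 3·3 + 13·3 + 9·1 + 2·4 + 12·1 + 6·1 = 83
  X: 3·2 + 13·2 + 9·2 + 2·3 + 12·0 + 6·4 = 80
  Y: 3·4 + 13·0 + 9·4 + 2·0 + 12·2 + 6·0 = 72
  V: 3·1 + 13·1 + 9·3 + 2·2 + 12·4 + 6·3 = 113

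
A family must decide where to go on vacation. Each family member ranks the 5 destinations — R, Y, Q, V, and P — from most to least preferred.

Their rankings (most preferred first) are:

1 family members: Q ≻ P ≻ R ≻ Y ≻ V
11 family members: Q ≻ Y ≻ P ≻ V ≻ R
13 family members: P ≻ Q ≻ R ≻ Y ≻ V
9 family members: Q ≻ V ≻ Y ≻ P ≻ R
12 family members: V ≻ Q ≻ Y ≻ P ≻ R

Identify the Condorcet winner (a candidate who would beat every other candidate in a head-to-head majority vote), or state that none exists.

Head-to-head results (46 voters total):
R vs Y: Y wins 32–14.
R vs Q: Q wins 46–0.
R vs V: V wins 32–14.
R vs P: P wins 46–0.
Y vs Q: Q wins 46–0.
Y vs V: Y wins 25–21.
Y vs P: Y wins 32–14.
Q vs V: Q wins 34–12.
Q vs P: Q wins 33–13.
V vs P: P wins 25–21.
Q beats each rival — R (46–0), Y (46–0), V (34–12), P (33–13) — so Q is the Condorcet winner.

Q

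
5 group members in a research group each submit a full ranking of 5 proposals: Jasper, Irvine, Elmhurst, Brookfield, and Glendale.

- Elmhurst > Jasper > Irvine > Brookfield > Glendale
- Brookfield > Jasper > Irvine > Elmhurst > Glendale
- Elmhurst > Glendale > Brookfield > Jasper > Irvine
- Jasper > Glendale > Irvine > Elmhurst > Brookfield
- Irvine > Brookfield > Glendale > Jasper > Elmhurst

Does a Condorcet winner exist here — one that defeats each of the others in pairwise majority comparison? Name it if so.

Head-to-head results (5 voters total):
Jasper vs Irvine: Jasper wins 4–1.
Jasper vs Elmhurst: Jasper wins 3–2.
Jasper vs Brookfield: Brookfield wins 3–2.
Jasper vs Glendale: Jasper wins 3–2.
Irvine vs Elmhurst: Irvine wins 3–2.
Irvine vs Brookfield: Irvine wins 3–2.
Irvine vs Glendale: Irvine wins 3–2.
Elmhurst vs Brookfield: Elmhurst wins 3–2.
Elmhurst vs Glendale: Elmhurst wins 3–2.
Brookfield vs Glendale: Brookfield wins 3–2.
No candidate beats all others: Jasper beats Irvine beats Brookfield beats Jasper, a majority cycle.

None — there is no Condorcet winner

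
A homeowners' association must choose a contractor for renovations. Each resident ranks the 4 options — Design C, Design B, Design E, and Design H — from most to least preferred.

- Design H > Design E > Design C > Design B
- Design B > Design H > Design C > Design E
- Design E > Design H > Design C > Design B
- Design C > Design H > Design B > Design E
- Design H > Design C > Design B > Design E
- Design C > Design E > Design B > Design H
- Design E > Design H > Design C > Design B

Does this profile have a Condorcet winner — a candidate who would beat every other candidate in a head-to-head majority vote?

Head-to-head results (7 voters total):
Design C vs Design B: Design C wins 6–1.
Design C vs Design E: Design C wins 4–3.
Design C vs Design H: Design H wins 5–2.
Design B vs Design E: Design E wins 4–3.
Design B vs Design H: Design H wins 5–2.
Design E vs Design H: Design H wins 4–3.
Design H beats each rival — Design C (5–2), Design B (5–2), Design E (4–3) — so Design H is the Condorcet winner.

Yes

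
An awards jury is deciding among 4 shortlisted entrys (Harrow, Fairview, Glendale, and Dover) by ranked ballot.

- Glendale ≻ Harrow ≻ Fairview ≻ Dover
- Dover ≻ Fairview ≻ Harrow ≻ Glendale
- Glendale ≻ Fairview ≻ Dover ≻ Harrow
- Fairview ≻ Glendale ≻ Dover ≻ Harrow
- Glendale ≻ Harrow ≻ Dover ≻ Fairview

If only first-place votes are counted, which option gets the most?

First-place vote totals:
  Harrow: 0
  Fairview: 1
  Glendale: 3
  Dover: 1
Glendale has the most first-place votes.

Glendale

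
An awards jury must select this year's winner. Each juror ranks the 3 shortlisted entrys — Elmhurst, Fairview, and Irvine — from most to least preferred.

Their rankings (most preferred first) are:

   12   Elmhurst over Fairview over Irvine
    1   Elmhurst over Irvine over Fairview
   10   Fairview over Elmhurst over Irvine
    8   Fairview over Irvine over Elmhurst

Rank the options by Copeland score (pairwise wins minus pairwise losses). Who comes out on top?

Fairview

Pairwise results:
  Elmhurst vs Fairview: Fairview wins 18–13.
  Elmhurst vs Irvine: Elmhurst wins 23–8.
  Fairview vs Irvine: Fairview wins 30–1.
Copeland scores (wins − losses):
  Elmhurst: 1 − 1 = 0
  Fairview: 2 − 0 = 2
  Irvine: 0 − 2 = -2
Fairview has the best Copeland score.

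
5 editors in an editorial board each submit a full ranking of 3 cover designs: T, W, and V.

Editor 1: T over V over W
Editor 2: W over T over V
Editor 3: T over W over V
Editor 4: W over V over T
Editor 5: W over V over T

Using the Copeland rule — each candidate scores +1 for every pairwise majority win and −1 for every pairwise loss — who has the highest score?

Pairwise results:
  T vs W: W wins 3–2.
  T vs V: T wins 3–2.
  W vs V: W wins 4–1.
Copeland scores (wins − losses):
  T: 1 − 1 = 0
  W: 2 − 0 = 2
  V: 0 − 2 = -2
W has the best Copeland score.

W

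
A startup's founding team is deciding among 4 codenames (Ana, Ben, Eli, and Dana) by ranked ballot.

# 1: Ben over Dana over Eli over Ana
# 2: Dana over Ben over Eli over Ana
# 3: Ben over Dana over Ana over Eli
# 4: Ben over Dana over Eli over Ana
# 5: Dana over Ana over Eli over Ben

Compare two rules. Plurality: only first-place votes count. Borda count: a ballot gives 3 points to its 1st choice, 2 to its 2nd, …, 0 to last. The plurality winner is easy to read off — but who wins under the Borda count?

Plurality first-place counts: Ana 0, Ben 3, Eli 0, Dana 2 → Ben.
Borda totals: Ana 3, Ben 11, Eli 4, Dana 12 → Dana.

Dana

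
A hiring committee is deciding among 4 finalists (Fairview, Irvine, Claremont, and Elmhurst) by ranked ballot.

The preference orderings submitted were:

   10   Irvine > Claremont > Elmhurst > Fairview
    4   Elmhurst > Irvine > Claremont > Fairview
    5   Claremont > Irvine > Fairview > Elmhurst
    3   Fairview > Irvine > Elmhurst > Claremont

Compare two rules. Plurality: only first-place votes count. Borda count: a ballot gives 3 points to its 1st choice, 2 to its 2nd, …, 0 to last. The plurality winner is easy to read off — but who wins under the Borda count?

Plurality first-place counts: Fairview 3, Irvine 10, Claremont 5, Elmhurst 4 → Irvine.
Borda totals: Fairview 14, Irvine 54, Claremont 39, Elmhurst 25 → Irvine.

Irvine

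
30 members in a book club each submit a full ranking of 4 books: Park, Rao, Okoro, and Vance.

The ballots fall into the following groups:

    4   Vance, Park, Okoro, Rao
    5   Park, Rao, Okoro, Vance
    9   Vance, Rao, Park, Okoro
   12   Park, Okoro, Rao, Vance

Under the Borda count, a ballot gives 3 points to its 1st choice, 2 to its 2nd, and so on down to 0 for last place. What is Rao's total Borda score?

40

Borda scores:
  Park: 4·2 + 5·3 + 9·1 + 12·3 = 68
  Rao: 4·0 + 5·2 + 9·2 + 12·1 = 40
  Okoro: 4·1 + 5·1 + 9·0 + 12·2 = 33
  Vance: 4·3 + 5·0 + 9·3 + 12·0 = 39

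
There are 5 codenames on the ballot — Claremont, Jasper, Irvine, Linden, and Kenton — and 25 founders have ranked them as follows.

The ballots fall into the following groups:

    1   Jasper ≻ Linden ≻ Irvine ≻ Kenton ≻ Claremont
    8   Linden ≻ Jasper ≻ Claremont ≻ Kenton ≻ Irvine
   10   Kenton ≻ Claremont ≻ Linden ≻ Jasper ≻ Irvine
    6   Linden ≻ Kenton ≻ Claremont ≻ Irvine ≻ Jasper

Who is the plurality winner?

First-place vote totals:
  Claremont: 0
  Jasper: 1
  Irvine: 0
  Linden: 14
  Kenton: 10
Linden has the most first-place votes.

Linden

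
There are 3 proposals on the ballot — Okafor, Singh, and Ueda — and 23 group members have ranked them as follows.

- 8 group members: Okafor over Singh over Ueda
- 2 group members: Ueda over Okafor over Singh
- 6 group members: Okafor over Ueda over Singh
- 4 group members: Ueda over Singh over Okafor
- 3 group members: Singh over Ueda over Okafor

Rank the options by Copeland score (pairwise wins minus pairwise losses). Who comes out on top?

Pairwise results:
  Okafor vs Singh: Okafor wins 16–7.
  Okafor vs Ueda: Okafor wins 14–9.
  Singh vs Ueda: Ueda wins 12–11.
Copeland scores (wins − losses):
  Okafor: 2 − 0 = 2
  Singh: 0 − 2 = -2
  Ueda: 1 − 1 = 0
Okafor has the best Copeland score.

Okafor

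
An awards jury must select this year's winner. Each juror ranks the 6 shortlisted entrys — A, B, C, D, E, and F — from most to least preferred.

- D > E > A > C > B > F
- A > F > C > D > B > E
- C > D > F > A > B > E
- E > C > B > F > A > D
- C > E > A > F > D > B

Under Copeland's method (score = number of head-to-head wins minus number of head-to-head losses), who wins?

Pairwise results:
  A vs B: A wins 4–1.
  A vs C: C wins 3–2.
  A vs D: A wins 3–2.
  A vs E: E wins 3–2.
  A vs F: A wins 3–2.
  B vs C: C wins 5–0.
  B vs D: D wins 4–1.
  B vs E: E wins 3–2.
  B vs F: F wins 3–2.
  C vs D: C wins 4–1.
  C vs E: C wins 3–2.
  C vs F: C wins 4–1.
  D vs E: D wins 3–2.
  D vs F: F wins 3–2.
  E vs F: E wins 3–2.
Copeland scores (wins − losses):
  A: 3 − 2 = 1
  B: 0 − 5 = -5
  C: 5 − 0 = 5
  D: 2 − 3 = -1
  E: 3 − 2 = 1
  F: 2 − 3 = -1
C has the best Copeland score.

C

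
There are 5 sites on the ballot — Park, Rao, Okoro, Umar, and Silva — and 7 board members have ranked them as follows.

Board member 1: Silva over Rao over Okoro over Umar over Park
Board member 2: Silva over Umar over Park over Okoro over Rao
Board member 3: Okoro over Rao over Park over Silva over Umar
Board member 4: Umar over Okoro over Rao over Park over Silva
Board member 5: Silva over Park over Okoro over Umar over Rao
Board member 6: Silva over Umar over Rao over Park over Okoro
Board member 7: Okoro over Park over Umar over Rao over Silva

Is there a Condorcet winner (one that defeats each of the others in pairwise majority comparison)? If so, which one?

Head-to-head results (7 voters total):
Park vs Rao: Rao wins 4–3.
Park vs Okoro: Okoro wins 4–3.
Park vs Umar: Umar wins 4–3.
Park vs Silva: Silva wins 4–3.
Rao vs Okoro: Okoro wins 5–2.
Rao vs Umar: Umar wins 5–2.
Rao vs Silva: Silva wins 4–3.
Okoro vs Umar: Okoro wins 4–3.
Okoro vs Silva: Silva wins 4–3.
Umar vs Silva: Silva wins 5–2.
Silva beats each rival — Park (4–3), Rao (4–3), Okoro (4–3), Umar (5–2) — so Silva is the Condorcet winner.

Silva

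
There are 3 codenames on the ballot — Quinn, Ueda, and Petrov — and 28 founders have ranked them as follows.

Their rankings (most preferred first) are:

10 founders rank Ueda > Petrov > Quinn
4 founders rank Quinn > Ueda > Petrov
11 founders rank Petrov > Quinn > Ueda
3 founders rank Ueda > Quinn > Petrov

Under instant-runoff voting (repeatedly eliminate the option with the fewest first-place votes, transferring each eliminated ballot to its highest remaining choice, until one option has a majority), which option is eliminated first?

Round 1: Ueda 13, Petrov 11, Quinn 4. Quinn has the fewest and is eliminated.
Round 2: Ueda 17, Petrov 11. Ueda has a majority.

Quinn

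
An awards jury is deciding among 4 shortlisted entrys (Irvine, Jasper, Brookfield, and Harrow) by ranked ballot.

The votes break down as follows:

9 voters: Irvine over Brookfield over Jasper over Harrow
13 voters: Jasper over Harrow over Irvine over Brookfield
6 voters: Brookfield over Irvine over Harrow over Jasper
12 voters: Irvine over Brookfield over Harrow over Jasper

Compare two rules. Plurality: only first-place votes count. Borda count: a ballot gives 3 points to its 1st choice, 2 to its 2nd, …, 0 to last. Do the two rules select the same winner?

Yes

Plurality first-place counts: Irvine 21, Jasper 13, Brookfield 6, Harrow 0 → Irvine.
Borda totals: Irvine 88, Jasper 48, Brookfield 60, Harrow 44 → Irvine.
The two rules agree on Irvine.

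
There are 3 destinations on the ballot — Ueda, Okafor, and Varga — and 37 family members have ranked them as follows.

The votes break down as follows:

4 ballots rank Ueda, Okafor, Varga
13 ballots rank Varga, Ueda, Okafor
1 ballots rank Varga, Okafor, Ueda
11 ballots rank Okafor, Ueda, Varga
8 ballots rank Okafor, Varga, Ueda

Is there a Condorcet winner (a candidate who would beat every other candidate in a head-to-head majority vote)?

Head-to-head results (37 voters total):
Ueda vs Okafor: Okafor wins 20–17.
Ueda vs Varga: Varga wins 22–15.
Okafor vs Varga: Okafor wins 23–14.
Okafor beats each rival — Ueda (20–17), Varga (23–14) — so Okafor is the Condorcet winner.

Yes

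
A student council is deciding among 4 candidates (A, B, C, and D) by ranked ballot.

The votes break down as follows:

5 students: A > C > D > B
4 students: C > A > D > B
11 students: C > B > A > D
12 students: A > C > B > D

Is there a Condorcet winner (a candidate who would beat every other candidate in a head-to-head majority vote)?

Yes

Head-to-head results (32 voters total):
A vs B: A wins 21–11.
A vs C: A wins 17–15.
A vs D: A wins 32–0.
B vs C: C wins 32–0.
B vs D: B wins 23–9.
C vs D: C wins 32–0.
A beats each rival — B (21–11), C (17–15), D (32–0) — so A is the Condorcet winner.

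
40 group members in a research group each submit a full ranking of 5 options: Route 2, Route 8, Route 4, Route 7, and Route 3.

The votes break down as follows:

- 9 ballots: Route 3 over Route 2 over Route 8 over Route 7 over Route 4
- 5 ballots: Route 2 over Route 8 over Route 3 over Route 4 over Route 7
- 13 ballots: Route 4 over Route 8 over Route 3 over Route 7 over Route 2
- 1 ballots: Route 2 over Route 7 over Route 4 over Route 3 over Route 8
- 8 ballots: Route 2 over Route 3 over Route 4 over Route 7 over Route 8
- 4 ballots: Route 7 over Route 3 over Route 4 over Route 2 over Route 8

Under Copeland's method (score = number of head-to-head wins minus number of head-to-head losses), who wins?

Pairwise results:
  Route 2 vs Route 8: Route 2 wins 27–13.
  Route 2 vs Route 4: Route 2 wins 23–17.
  Route 2 vs Route 7: Route 2 wins 23–17.
  Route 2 vs Route 3: Route 3 wins 26–14.
  Route 8 vs Route 4: Route 4 wins 26–14.
  Route 8 vs Route 7: Route 8 wins 27–13.
  Route 8 vs Route 3: Route 3 wins 22–18.
  Route 4 vs Route 7: Route 4 wins 26–14.
  Route 4 vs Route 3: Route 3 wins 26–14.
  Route 7 vs Route 3: Route 3 wins 35–5.
Copeland scores (wins − losses):
  Route 2: 3 − 1 = 2
  Route 8: 1 − 3 = -2
  Route 4: 2 − 2 = 0
  Route 7: 0 − 4 = -4
  Route 3: 4 − 0 = 4
Route 3 has the best Copeland score.

Route 3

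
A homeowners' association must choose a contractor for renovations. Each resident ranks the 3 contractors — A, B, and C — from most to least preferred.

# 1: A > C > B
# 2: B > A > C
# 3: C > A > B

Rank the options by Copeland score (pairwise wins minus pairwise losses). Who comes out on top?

A

Pairwise results:
  A vs B: A wins 2–1.
  A vs C: A wins 2–1.
  B vs C: C wins 2–1.
Copeland scores (wins − losses):
  A: 2 − 0 = 2
  B: 0 − 2 = -2
  C: 1 − 1 = 0
A has the best Copeland score.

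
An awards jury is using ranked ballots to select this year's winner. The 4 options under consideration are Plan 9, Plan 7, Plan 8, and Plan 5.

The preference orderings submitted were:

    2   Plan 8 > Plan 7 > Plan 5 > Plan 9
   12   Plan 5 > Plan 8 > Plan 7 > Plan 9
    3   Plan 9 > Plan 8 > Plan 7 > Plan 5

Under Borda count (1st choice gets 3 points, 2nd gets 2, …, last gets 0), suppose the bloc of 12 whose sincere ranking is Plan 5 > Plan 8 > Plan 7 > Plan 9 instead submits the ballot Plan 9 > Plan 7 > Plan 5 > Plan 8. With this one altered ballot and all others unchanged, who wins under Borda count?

Borda totals with the altered ballot: Plan 9 45, Plan 7 31, Plan 8 12, Plan 5 14.
The switch changes the winner from Plan 5 to Plan 9.

Plan 9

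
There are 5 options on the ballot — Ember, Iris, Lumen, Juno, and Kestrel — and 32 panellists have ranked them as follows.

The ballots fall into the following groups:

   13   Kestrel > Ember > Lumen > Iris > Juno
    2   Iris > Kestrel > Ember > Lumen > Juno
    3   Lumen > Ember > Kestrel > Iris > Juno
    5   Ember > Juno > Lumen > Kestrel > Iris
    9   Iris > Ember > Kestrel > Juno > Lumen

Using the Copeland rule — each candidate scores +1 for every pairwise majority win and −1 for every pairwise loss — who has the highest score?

Pairwise results:
  Ember vs Iris: Ember wins 21–11.
  Ember vs Lumen: Ember wins 29–3.
  Ember vs Juno: Ember wins 32–0.
  Ember vs Kestrel: Ember wins 17–15.
  Iris vs Lumen: Lumen wins 21–11.
  Iris vs Juno: Iris wins 27–5.
  Iris vs Kestrel: Kestrel wins 21–11.
  Lumen vs Juno: Lumen wins 18–14.
  Lumen vs Kestrel: Kestrel wins 24–8.
  Juno vs Kestrel: Kestrel wins 27–5.
Copeland scores (wins − losses):
  Ember: 4 − 0 = 4
  Iris: 1 − 3 = -2
  Lumen: 2 − 2 = 0
  Juno: 0 − 4 = -4
  Kestrel: 3 − 1 = 2
Ember has the best Copeland score.

Ember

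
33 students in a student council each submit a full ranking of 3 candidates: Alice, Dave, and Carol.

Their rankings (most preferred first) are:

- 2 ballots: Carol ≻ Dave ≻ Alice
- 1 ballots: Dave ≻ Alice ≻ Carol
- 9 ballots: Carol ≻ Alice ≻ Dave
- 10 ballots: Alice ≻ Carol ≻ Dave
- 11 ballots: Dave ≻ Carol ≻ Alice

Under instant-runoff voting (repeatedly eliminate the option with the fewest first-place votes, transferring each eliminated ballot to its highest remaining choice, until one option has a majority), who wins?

Carol

Round 1: Dave 12, Carol 11, Alice 10. Alice has the fewest and is eliminated.
Round 2: Carol 21, Dave 12. Carol has a majority.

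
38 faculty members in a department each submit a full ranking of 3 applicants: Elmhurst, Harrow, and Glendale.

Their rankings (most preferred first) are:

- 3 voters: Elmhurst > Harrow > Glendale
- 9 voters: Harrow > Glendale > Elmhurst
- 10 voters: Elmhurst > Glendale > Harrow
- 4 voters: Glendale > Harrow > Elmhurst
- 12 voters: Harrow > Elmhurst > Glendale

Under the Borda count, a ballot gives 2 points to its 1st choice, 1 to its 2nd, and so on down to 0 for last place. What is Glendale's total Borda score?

27

Borda scores:
  Elmhurst: 3·2 + 9·0 + 10·2 + 4·0 + 12·1 = 38
  Harrow: 3·1 + 9·2 + 10·0 + 4·1 + 12·2 = 49
  Glendale: 3·0 + 9·1 + 10·1 + 4·2 + 12·0 = 27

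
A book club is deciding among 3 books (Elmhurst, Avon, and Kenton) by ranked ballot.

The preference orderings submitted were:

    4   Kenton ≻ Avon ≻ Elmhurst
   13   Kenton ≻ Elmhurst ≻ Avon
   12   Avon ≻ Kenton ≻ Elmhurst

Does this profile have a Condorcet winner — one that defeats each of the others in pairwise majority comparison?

Yes

Head-to-head results (29 voters total):
Elmhurst vs Avon: Avon wins 16–13.
Elmhurst vs Kenton: Kenton wins 29–0.
Avon vs Kenton: Kenton wins 17–12.
Kenton beats each rival — Elmhurst (29–0), Avon (17–12) — so Kenton is the Condorcet winner.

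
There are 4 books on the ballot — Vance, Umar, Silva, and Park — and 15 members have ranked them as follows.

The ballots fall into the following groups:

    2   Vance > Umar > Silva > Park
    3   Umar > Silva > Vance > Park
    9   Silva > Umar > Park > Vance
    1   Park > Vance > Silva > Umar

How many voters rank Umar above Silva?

5

Ballots ranking Umar above Silva: 2+3 = 5.
Ballots ranking Silva above Umar: 9+1 = 10.
So 5 of 15 voters prefer Umar to Silva.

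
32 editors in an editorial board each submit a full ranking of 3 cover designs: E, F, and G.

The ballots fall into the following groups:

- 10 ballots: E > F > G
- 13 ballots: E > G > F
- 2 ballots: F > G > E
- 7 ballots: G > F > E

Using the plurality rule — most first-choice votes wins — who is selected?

E

First-place vote totals:
  E: 23
  F: 2
  G: 7
E has the most first-place votes.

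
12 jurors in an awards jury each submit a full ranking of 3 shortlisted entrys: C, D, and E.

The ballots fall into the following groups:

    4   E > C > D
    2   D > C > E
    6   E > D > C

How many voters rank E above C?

Ballots ranking E above C: 4+6 = 10.
Ballots ranking C above E: 2.
So 10 of 12 voters prefer E to C.

10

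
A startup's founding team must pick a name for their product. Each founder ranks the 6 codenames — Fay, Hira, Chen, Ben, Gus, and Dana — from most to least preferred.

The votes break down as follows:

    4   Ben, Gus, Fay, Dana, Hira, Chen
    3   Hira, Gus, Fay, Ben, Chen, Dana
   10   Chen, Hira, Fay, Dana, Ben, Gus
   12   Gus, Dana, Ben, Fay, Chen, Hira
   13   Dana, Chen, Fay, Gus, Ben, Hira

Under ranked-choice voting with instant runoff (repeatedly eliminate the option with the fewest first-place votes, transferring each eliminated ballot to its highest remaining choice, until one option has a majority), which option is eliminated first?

Fay

Round 1: Dana 13, Gus 12, Chen 10, Ben 4, Hira 3, Fay 0. Fay has the fewest and is eliminated.
Round 2: Dana 13, Gus 12, Chen 10, Ben 4, Hira 3. Hira has the fewest and is eliminated.
Round 3: Gus 15, Dana 13, Chen 10, Ben 4. Ben has the fewest and is eliminated.
Round 4: Gus 19, Dana 13, Chen 10. Chen has the fewest and is eliminated.
Round 5: Dana 23, Gus 19. Dana has a majority.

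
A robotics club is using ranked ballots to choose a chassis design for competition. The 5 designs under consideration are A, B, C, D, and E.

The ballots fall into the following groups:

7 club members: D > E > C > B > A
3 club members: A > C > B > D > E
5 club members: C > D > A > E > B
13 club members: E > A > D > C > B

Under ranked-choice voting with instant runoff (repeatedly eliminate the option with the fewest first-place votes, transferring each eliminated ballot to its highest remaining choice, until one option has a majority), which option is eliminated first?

B

Round 1: E 13, D 7, C 5, A 3, B 0. B has the fewest and is eliminated.
Round 2: E 13, D 7, C 5, A 3. A has the fewest and is eliminated.
Round 3: E 13, C 8, D 7. D has the fewest and is eliminated.
Round 4: E 20, C 8. E has a majority.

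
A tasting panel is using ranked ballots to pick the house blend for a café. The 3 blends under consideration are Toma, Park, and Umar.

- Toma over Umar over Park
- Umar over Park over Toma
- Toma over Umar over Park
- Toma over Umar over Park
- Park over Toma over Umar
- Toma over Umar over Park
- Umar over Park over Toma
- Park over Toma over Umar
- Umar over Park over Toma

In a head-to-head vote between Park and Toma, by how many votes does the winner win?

1

Ballots ranking Park above Toma: 5.
Ballots ranking Toma above Park: 4.
Park wins 5–4, a margin of 1.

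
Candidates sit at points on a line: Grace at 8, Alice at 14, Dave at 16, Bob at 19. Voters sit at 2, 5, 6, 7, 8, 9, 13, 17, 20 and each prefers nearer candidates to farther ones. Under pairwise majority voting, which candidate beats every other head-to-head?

Grace

With single-peaked preferences on a line, the Condorcet winner is the candidate closest to the median voter.
The median voter (position 8) is closest to Grace at 8.
Check: Grace vs Bob — voters closer to Grace: 7 of 9.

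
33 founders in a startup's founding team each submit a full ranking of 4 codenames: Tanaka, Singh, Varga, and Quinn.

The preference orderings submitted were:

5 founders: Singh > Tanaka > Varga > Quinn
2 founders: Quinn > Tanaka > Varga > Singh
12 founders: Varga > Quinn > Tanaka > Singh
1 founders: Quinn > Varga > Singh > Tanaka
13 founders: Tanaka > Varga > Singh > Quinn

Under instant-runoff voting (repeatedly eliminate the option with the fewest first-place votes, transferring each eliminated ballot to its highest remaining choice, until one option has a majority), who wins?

Round 1: Tanaka 13, Varga 12, Singh 5, Quinn 3. Quinn has the fewest and is eliminated.
Round 2: Tanaka 15, Varga 13, Singh 5. Singh has the fewest and is eliminated.
Round 3: Tanaka 20, Varga 13. Tanaka has a majority.

Tanaka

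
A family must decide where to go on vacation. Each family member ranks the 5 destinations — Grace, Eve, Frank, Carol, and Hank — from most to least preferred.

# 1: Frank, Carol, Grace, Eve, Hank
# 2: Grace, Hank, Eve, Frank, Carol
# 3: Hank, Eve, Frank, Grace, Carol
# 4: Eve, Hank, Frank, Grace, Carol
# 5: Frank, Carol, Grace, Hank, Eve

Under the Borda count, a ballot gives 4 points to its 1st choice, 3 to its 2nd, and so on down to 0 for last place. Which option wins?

Borda scores:
  Grace: 2 + 4 + 1 + 1 + 2 = 10
  Eve: 1 + 2 + 3 + 4 + 0 = 10
  Frank: 4 + 1 + 2 + 2 + 4 = 13
  Carol: 3 + 0 + 0 + 0 + 3 = 6
  Hank: 0 + 3 + 4 + 3 + 1 = 11
Frank has the highest total.

Frank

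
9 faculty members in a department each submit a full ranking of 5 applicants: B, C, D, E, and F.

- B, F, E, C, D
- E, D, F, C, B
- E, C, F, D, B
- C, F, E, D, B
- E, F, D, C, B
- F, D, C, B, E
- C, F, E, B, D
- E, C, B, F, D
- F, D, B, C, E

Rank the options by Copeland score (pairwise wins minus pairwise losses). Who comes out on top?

F

Pairwise results:
  B vs C: C wins 7–2.
  B vs D: D wins 6–3.
  B vs E: E wins 6–3.
  B vs F: F wins 7–2.
  C vs D: C wins 5–4.
  C vs E: E wins 5–4.
  C vs F: F wins 5–4.
  D vs E: E wins 7–2.
  D vs F: F wins 8–1.
  E vs F: F wins 5–4.
Copeland scores (wins − losses):
  B: 0 − 4 = -4
  C: 2 − 2 = 0
  D: 1 − 3 = -2
  E: 3 − 1 = 2
  F: 4 − 0 = 4
F has the best Copeland score.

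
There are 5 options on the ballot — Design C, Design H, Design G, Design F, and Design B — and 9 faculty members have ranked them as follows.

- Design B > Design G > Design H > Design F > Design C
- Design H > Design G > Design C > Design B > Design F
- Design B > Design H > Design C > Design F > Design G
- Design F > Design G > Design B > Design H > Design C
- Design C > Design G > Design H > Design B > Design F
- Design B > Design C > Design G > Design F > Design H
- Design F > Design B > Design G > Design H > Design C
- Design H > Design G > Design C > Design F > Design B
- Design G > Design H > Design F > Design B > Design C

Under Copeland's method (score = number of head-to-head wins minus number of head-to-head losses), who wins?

Design G

Pairwise results:
  Design C vs Design H: Design H wins 7–2.
  Design C vs Design G: Design G wins 6–3.
  Design C vs Design F: Design C wins 5–4.
  Design C vs Design B: Design B wins 6–3.
  Design H vs Design G: Design G wins 6–3.
  Design H vs Design F: Design H wins 6–3.
  Design H vs Design B: Design B wins 5–4.
  Design G vs Design F: Design G wins 6–3.
  Design G vs Design B: Design G wins 5–4.
  Design F vs Design B: Design B wins 5–4.
Copeland scores (wins − losses):
  Design C: 1 − 3 = -2
  Design H: 2 − 2 = 0
  Design G: 4 − 0 = 4
  Design F: 0 − 4 = -4
  Design B: 3 − 1 = 2
Design G has the best Copeland score.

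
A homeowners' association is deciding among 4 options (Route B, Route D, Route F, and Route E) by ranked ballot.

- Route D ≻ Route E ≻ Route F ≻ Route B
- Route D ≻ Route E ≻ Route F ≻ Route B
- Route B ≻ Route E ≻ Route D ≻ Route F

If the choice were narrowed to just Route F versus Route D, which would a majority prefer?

Route D

Ballots ranking Route F above Route D: 0.
Ballots ranking Route D above Route F: 3.
Route D wins the head-to-head, 3–0.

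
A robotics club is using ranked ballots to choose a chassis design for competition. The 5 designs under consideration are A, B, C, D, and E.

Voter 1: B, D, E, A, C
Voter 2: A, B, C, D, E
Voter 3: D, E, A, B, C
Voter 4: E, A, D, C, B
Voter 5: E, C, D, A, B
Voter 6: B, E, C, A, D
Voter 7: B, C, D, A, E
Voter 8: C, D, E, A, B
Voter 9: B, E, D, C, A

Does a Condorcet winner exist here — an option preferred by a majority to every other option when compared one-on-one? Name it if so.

No Condorcet winner

Head-to-head results (9 voters total):
A vs B: A wins 5–4.
A vs C: C wins 5–4.
A vs D: D wins 6–3.
A vs E: E wins 7–2.
B vs C: B wins 6–3.
B vs D: B wins 5–4.
B vs E: B wins 5–4.
C vs D: C wins 5–4.
C vs E: E wins 6–3.
D vs E: D wins 5–4.
No candidate beats all others: A beats B beats C beats A, a majority cycle.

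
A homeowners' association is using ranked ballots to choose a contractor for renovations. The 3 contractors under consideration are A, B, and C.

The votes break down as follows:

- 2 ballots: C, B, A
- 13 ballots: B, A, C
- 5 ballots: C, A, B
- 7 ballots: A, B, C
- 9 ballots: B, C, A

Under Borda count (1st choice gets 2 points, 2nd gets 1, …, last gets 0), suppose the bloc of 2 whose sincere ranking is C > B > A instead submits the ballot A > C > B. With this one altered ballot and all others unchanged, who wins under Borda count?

B

Borda totals with the altered ballot: A 36, B 51, C 21.
The winner is unchanged: still B.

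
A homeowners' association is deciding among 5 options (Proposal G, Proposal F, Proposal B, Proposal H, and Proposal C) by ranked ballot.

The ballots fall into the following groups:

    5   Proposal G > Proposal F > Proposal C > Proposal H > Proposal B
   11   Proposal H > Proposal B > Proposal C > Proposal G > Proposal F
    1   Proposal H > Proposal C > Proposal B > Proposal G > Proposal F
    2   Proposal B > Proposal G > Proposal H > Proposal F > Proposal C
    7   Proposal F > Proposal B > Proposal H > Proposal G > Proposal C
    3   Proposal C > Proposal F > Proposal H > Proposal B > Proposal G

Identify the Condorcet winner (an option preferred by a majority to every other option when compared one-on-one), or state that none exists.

Head-to-head results (29 voters total):
Proposal G vs Proposal F: Proposal G wins 19–10.
Proposal G vs Proposal B: Proposal B wins 24–5.
Proposal G vs Proposal H: Proposal H wins 22–7.
Proposal G vs Proposal C: Proposal C wins 15–14.
Proposal F vs Proposal B: Proposal F wins 15–14.
Proposal F vs Proposal H: Proposal F wins 15–14.
Proposal F vs Proposal C: Proposal C wins 15–14.
Proposal B vs Proposal H: Proposal H wins 20–9.
Proposal B vs Proposal C: Proposal B wins 20–9.
Proposal H vs Proposal C: Proposal H wins 21–8.
No candidate beats all others: Proposal G beats Proposal F beats Proposal B beats Proposal G, a majority cycle.

No Condorcet winner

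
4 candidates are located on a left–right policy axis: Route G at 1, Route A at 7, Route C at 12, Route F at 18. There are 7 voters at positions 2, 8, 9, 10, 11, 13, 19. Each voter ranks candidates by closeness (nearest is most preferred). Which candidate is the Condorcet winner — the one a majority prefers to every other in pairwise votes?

Route C

With single-peaked preferences on a line, the Condorcet winner is the candidate closest to the median voter.
The median voter (position 10) is closest to Route C at 12.
Check: Route C vs Route G — voters closer to Route C: 6 of 7.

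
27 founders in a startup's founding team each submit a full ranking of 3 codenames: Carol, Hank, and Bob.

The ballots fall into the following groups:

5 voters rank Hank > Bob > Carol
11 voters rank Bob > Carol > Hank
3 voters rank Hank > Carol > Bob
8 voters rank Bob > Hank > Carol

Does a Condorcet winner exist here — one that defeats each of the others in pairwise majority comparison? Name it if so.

Head-to-head results (27 voters total):
Carol vs Hank: Hank wins 16–11.
Carol vs Bob: Bob wins 24–3.
Hank vs Bob: Bob wins 19–8.
Bob beats each rival — Carol (24–3), Hank (19–8) — so Bob is the Condorcet winner.

Bob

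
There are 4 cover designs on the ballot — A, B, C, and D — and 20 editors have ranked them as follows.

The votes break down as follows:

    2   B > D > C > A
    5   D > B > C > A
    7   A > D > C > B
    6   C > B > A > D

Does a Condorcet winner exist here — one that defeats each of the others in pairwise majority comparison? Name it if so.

There is no Condorcet winner

Head-to-head results (20 voters total):
A vs B: B wins 13–7.
A vs C: C wins 13–7.
A vs D: A wins 13–7.
B vs C: C wins 13–7.
B vs D: D wins 12–8.
C vs D: D wins 14–6.
No candidate beats all others: A beats D beats B beats A, a majority cycle.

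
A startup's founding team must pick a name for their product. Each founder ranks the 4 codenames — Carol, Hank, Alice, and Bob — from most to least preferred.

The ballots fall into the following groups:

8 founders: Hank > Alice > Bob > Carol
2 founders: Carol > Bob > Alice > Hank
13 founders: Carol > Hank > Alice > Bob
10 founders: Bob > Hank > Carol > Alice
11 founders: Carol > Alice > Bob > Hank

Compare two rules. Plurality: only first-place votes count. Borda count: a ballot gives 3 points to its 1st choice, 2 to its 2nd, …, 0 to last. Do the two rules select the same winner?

Yes

Plurality first-place counts: Carol 26, Hank 8, Alice 0, Bob 10 → Carol.
Borda totals: Carol 88, Hank 70, Alice 53, Bob 53 → Carol.
The two rules agree on Carol.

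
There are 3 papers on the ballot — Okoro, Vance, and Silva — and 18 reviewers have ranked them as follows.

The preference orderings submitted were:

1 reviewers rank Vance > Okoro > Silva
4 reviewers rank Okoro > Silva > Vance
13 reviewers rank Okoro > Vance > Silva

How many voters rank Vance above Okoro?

1

Ballots ranking Vance above Okoro: 1.
Ballots ranking Okoro above Vance: 4+13 = 17.
So 1 of 18 voters prefer Vance to Okoro.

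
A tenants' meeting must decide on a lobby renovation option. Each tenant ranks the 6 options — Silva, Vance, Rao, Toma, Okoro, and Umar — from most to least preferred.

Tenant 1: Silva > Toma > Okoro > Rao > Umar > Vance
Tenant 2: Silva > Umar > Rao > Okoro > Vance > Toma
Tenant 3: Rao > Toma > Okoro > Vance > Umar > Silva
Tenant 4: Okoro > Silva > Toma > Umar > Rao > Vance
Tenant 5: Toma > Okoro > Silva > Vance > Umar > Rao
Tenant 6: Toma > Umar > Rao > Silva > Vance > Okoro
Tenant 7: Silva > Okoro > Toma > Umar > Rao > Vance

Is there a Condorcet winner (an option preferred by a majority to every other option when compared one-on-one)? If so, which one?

Silva

Head-to-head results (7 voters total):
Silva vs Vance: Silva wins 6–1.
Silva vs Rao: Silva wins 5–2.
Silva vs Toma: Silva wins 4–3.
Silva vs Okoro: Silva wins 4–3.
Silva vs Umar: Silva wins 5–2.
Vance vs Rao: Rao wins 6–1.
Vance vs Toma: Toma wins 6–1.
Vance vs Okoro: Okoro wins 6–1.
Vance vs Umar: Umar wins 5–2.
Rao vs Toma: Toma wins 5–2.
Rao vs Okoro: Okoro wins 4–3.
Rao vs Umar: Umar wins 5–2.
Toma vs Okoro: Toma wins 4–3.
Toma vs Umar: Toma wins 6–1.
Okoro vs Umar: Okoro wins 5–2.
Silva beats each rival — Vance (6–1), Rao (5–2), Toma (4–3), Okoro (4–3), Umar (5–2) — so Silva is the Condorcet winner.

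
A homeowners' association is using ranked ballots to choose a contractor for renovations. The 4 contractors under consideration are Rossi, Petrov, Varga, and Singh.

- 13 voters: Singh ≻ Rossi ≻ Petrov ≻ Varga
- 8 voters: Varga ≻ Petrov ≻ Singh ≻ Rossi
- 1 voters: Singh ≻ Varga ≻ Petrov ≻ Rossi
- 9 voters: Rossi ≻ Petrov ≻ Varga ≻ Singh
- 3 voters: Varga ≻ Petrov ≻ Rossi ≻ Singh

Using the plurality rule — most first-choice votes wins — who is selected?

Singh

First-place vote totals:
  Rossi: 9
  Petrov: 0
  Varga: 11
  Singh: 14
Singh has the most first-place votes.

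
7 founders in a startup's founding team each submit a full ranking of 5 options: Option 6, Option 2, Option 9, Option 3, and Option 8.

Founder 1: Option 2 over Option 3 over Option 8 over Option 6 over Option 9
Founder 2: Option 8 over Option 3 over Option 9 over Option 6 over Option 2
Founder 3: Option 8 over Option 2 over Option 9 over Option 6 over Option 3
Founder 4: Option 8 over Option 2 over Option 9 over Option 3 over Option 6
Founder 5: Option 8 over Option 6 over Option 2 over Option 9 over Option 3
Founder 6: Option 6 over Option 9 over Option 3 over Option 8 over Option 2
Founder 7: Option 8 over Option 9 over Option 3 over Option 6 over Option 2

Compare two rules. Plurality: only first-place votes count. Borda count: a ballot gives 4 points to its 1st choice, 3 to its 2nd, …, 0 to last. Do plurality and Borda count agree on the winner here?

Plurality first-place counts: Option 6 1, Option 2 1, Option 9 0, Option 3 0, Option 8 5 → Option 8.
Borda totals: Option 6 11, Option 2 12, Option 9 13, Option 3 11, Option 8 23 → Option 8.
The two rules agree on Option 8.

Yes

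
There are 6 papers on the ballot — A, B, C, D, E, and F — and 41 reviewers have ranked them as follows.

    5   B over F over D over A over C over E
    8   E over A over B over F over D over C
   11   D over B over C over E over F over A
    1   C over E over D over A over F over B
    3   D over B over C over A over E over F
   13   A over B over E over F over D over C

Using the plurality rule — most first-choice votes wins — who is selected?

First-place vote totals:
  A: 13
  B: 5
  C: 1
  D: 14
  E: 8
  F: 0
D has the most first-place votes.

D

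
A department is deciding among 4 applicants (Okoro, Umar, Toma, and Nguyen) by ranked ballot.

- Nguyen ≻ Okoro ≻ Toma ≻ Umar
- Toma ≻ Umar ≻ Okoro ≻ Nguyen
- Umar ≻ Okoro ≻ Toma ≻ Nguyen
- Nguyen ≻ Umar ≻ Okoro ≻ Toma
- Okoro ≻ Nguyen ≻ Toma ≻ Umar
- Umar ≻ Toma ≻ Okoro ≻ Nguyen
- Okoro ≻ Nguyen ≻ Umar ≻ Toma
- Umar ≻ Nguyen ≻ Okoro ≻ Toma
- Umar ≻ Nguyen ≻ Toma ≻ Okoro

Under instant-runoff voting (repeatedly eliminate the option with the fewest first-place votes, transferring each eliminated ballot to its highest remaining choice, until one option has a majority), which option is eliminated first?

Toma

Round 1: Umar 4, Okoro 2, Nguyen 2, Toma 1. Toma has the fewest and is eliminated.
Round 2: Umar 5, Okoro 2, Nguyen 2. Umar has a majority.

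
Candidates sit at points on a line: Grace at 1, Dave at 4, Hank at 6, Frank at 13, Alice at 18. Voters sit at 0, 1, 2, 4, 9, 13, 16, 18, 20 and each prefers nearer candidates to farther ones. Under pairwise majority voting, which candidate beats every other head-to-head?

With single-peaked preferences on a line, the Condorcet winner is the candidate closest to the median voter.
The median voter (position 9) is closest to Hank at 6.
Check: Hank vs Grace — voters closer to Hank: 6 of 9.

Hank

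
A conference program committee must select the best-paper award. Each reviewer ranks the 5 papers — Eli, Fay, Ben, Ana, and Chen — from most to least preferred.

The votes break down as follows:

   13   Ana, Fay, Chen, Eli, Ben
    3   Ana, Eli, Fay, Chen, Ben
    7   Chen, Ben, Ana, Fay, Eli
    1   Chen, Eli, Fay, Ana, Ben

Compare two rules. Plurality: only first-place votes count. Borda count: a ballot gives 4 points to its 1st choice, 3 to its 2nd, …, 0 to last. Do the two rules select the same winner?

Plurality first-place counts: Eli 0, Fay 0, Ben 0, Ana 16, Chen 8 → Ana.
Borda totals: Eli 25, Fay 54, Ben 21, Ana 79, Chen 61 → Ana.
The two rules agree on Ana.

Yes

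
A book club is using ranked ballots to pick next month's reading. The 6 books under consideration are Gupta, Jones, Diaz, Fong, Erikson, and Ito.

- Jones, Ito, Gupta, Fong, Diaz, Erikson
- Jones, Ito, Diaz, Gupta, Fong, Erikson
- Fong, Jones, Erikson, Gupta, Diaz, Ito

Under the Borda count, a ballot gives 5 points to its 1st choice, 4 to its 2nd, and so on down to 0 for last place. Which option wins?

Borda scores:
  Gupta: 3 + 2 + 2 = 7
  Jones: 5 + 5 + 4 = 14
  Diaz: 1 + 3 + 1 = 5
  Fong: 2 + 1 + 5 = 8
  Erikson: 0 + 0 + 3 = 3
  Ito: 4 + 4 + 0 = 8
Jones has the highest total.

Jones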